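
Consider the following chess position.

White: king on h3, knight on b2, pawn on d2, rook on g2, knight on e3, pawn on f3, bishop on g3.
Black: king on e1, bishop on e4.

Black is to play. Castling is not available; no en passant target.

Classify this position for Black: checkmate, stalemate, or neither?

Black to move; black king on e1.
In check: yes, from the white bishop on g3.
King squares — d1: attacked by Nb2; f1: attacked by Ne3; d2: attacked by Rg2; e2: attacked by Rg2; f2: attacked by Rg2.
Legal moves for Black: none.
In check with no legal moves → checkmate.

checkmate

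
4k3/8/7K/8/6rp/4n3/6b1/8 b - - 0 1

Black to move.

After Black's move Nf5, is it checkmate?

no

After Nf5: white king on h6; in check: yes, from the black knight on f5.
White has 2 legal replies: Kh7, Kh5.
In check but a legal move exists → not checkmate.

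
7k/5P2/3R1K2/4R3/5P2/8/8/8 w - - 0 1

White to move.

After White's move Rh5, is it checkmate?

After Rh5: black king on h8; in check: yes, from the white rook on h5.
King squares — g7: attacked by Kf6; h7: attacked by Rh5; g8: attacked by Pf7.
Black has no legal moves → checkmate.

yes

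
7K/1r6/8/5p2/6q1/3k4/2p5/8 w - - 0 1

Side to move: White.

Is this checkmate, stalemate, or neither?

White to move; white king on h8.
In check: no.
King squares — g7: attacked by Qg4; h7: attacked by Rb7; g8: attacked by Qg4.
Legal moves for White: none.
Not in check and no legal moves → stalemate.

stalemate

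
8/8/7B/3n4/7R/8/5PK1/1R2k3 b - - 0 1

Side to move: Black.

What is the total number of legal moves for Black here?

1

Black to move; king on e1.
In check: yes, from the white rook on b1.
Legal moves: Ke2.
Count: 1.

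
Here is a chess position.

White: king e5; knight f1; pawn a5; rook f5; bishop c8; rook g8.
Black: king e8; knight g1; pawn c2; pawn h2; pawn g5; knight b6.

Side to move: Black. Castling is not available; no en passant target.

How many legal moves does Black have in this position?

Black to move; king on e8.
In check: yes, from the white rook on g8.
Legal moves: Ke7.
Count: 1.

1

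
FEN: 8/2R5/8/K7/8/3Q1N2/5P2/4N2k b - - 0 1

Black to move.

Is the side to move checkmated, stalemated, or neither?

Black to move; black king on h1.
In check: no.
King squares — g1: attacked by Nf3; g2: attacked by Ne1; h2: attacked by Nf3.
Legal moves for Black: none.
Not in check and no legal moves → stalemate.

stalemate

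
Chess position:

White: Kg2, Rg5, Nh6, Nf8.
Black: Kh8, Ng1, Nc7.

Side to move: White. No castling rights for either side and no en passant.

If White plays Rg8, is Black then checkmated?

yes

After Rg8: black king on h8; in check: yes, from the white rook on g8.
King squares — g7: attacked by Rg8; h7: attacked by Nf8; g8: attacked by Nh6.
Black has no legal moves → checkmate.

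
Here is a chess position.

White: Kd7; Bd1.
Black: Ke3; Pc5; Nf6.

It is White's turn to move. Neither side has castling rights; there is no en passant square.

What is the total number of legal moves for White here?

7

White to move; king on d7.
In check: yes, from the black knight on f6.
Legal moves: Kd8, Kc8, Ke7, Kc7, Ke6, Kd6, Kc6.
Count: 7.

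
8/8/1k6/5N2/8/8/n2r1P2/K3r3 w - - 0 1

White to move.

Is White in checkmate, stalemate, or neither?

White to move; white king on a1.
In check: yes, from the black rook on e1.
King squares — b1: attacked by Re1; a2: attacked by Rd2; b2: attacked by Rd2.
Legal moves for White: none.
In check with no legal moves → checkmate.

checkmate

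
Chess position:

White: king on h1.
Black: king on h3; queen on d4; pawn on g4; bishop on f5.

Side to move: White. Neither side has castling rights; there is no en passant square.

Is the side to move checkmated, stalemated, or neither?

stalemate

White to move; white king on h1.
In check: no.
King squares — g1: attacked by Qd4; g2: attacked by Kh3; h2: attacked by Kh3.
Legal moves for White: none.
Not in check and no legal moves → stalemate.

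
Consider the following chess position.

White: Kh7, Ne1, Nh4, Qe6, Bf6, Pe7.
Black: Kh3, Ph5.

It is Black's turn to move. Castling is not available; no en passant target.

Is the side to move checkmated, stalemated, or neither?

neither

Black to move; black king on h3.
In check: yes, from the white queen on e6.
King squares — g2: attacked by Ne1; h2: available; g3: available; g4: attacked by Qe6; h4: attacked by Bf6.
Legal moves for Black: Kg3, Kh2.
Black is in check but has 2 legal moves → neither.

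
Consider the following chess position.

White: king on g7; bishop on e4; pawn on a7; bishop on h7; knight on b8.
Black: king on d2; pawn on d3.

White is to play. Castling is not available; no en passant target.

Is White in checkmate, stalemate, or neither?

White to move; white king on g7.
In check: no.
Legal moves for White include: Nd7, Nc6, Na6, Bg8, Bhg6, Bhf5, Kh8, Kg8, Kf8, Kf7, Kh6, Kg6, Kf6, Ba8, Bb7, Beg6, Bc6, Bef5, ... (list truncated; more exist).
White has legal moves and is not in check → neither.

neither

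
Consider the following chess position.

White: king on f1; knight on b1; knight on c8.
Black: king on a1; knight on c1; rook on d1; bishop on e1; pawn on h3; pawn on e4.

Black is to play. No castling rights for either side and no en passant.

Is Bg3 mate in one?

yes

After Bg3: white king on f1; in check: yes, from the black rook on d1.
King squares — e1: attacked by Rd1; g1: attacked by Rd1; e2: attacked by Nc1; f2: attacked by Bg3; g2: attacked by Ph3.
White has no legal moves → checkmate.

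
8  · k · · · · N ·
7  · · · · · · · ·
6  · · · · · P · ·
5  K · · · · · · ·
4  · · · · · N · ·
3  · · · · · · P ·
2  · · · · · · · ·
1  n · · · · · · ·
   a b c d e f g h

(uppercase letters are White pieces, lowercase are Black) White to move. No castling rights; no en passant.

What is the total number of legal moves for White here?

17

White to move; king on a5.
In check: no.
Legal moves: Ne7, Nh6, Kb6, Ka6, Kb5, Kb4, Ka4, Ng6, Ne6, Nh5, Nd5, Nh3, Nd3, Ng2, Ne2, f7, g4.
Count: 17.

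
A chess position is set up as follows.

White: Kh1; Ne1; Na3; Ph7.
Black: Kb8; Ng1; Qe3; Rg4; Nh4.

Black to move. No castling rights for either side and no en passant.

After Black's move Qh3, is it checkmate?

After Qh3: white king on h1; in check: yes, from the black queen on h3.
King squares — g1: attacked by Rg4; g2: attacked by Qh3; h2: attacked by Qh3.
White has no legal moves → checkmate.

yes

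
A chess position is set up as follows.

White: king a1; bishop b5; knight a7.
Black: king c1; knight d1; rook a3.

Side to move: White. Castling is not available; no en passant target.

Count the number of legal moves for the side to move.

White to move; king on a1.
In check: yes, from the black rook on a3.
Legal moves: none.
Count: 0.

0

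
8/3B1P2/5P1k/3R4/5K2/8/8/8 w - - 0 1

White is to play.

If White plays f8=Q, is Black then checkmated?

After f8=Q: black king on h6; in check: yes, from the white queen on f8.
Black has 2 legal replies: Kh7, Kg6.
In check but a legal move exists → not checkmate.

no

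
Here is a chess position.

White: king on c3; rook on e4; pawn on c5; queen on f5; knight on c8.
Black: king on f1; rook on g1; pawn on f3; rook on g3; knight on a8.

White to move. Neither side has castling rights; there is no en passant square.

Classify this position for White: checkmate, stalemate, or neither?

White to move; white king on c3.
In check: no.
Legal moves for White include: Ne7, Na7, Nd6, Nb6, Qf8, Qh7, Qf7, Qd7, Qg6, Qf6, Qe6, Qh5, Qg5, Qe5, Qd5, Qg4, Qf4, Qh3+, ... (list truncated; more exist).
White has legal moves and is not in check → neither.

neither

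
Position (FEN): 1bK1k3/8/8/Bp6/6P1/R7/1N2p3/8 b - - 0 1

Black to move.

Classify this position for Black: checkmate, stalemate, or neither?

neither

Black to move; black king on e8.
In check: no.
Legal moves for Black: Kf8, Kf7, Ke7, Bc7, Ba7, Bd6, Be5, Bf4, Bg3, Bh2, b4, e1=Q, e1=R, e1=B, e1=N.
Black has 15 legal moves and is not in check → neither.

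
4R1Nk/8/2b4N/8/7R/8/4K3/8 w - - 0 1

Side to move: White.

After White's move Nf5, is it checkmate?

After Nf5: black king on h8; in check: yes, from the white rook on h4.
King squares — g7: attacked by Nf5; h7: attacked by Rh4; g8: attacked by Re8.
Black has no legal moves → checkmate.

yes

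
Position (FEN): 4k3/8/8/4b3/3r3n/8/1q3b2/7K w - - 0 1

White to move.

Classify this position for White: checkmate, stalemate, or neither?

White to move; white king on h1.
In check: no.
King squares — g1: attacked by Bf2; g2: attacked by Nh4; h2: attacked by Be5.
Legal moves for White: none.
Not in check and no legal moves → stalemate.

stalemate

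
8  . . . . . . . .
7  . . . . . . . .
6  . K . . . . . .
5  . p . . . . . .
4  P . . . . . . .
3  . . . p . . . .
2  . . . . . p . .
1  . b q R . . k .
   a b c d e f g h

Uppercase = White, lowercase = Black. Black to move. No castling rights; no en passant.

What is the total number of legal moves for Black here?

Black to move; king on g1.
In check: yes, from the white rook on d1.
Legal moves: Kh2, Kg2, Qxd1, f1=Q, f1=R, f1=B, f1=N.
Count: 7.

7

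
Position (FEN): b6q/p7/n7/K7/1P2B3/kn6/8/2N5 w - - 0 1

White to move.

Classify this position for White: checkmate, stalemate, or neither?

White to move; white king on a5.
In check: yes, from the black knight on b3.
King squares — a4: attacked by Ka3; b4: own pawn; b5: available; a6: available; b6: attacked by Pa7.
Legal moves for White: Kxa6, Kb5, Nxb3.
White is in check but has 3 legal moves → neither.

neither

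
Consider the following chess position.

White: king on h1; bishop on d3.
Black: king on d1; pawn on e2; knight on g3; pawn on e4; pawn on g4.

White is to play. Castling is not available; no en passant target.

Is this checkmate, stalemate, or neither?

neither

White to move; white king on h1.
In check: yes, from the black knight on g3.
Legal moves for White: Kh2, Kg2, Kg1.
White is in check but has 3 legal moves → neither.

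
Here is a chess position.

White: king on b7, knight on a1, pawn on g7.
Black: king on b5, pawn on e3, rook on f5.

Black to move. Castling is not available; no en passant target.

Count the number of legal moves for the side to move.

Black to move; king on b5.
In check: no.
Legal moves: Rf8, Rf7+, Rf6, Rh5, Rg5, Re5, Rd5, Rc5, Rf4, Rf3, Rf2, Rf1, Kc5, Ka5, Kc4, Kb4, Ka4, e2.
Count: 18.

18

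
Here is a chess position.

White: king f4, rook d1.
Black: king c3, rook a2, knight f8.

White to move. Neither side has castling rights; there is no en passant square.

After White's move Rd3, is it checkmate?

After Rd3: black king on c3; in check: yes, from the white rook on d3.
Black has 5 legal replies: Kc4, Kb4, Kxd3, Kc2, Kb2.
In check but a legal move exists → not checkmate.

no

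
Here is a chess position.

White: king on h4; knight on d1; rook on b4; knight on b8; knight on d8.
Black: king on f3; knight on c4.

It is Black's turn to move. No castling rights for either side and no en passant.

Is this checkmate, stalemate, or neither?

neither

Black to move; black king on f3.
In check: no.
Legal moves for Black: Nd6, Nb6, Ne5, Na5, Ne3, Na3, Nd2, Nb2, Kf4, Ke4, Kg2, Ke2.
Black has 12 legal moves and is not in check → neither.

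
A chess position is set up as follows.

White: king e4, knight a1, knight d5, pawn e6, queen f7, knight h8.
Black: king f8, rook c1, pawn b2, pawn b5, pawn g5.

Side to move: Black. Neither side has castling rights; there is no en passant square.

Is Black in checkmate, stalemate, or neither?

checkmate

Black to move; black king on f8.
In check: yes, from the white queen on f7.
King squares — e7: attacked by Nd5; f7: attacked by Pe6; g7: attacked by Qf7; e8: attacked by Qf7; g8: attacked by Qf7.
Legal moves for Black: none.
In check with no legal moves → checkmate.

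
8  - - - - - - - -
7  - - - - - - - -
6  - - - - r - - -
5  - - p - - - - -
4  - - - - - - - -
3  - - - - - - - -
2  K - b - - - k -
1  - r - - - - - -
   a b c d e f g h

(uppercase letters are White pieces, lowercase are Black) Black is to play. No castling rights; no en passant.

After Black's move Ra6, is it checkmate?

yes

After Ra6: white king on a2; in check: yes, from the black rook on a6.
King squares — a1: attacked by Rb1; b1: attacked by Bc2; b2: attacked by Rb1; a3: attacked by Ra6; b3: attacked by Rb1.
White has no legal moves → checkmate.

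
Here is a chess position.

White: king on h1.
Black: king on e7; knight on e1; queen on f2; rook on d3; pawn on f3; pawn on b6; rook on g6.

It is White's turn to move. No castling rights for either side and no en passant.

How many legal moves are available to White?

White to move; king on h1.
In check: no.
Legal moves: none.
Count: 0.

0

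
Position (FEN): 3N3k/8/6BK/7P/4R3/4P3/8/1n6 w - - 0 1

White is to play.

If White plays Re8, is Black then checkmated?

yes

After Re8: black king on h8; in check: yes, from the white rook on e8.
King squares — g7: attacked by Kh6; h7: attacked by Bg6; g8: attacked by Re8.
Black has no legal moves → checkmate.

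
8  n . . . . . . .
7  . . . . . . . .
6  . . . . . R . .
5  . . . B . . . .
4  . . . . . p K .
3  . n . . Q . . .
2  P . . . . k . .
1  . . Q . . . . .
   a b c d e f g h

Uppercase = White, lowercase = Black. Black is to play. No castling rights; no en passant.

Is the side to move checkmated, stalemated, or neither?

Black to move; black king on f2.
In check: yes, from the white queen on e3.
King squares — e1: attacked by Qc1; f1: attacked by Qc1; g1: attacked by Qc1; e2: attacked by Qe3; g2: attacked by Bd5; e3: attacked by Qc1; f3: attacked by Qe3; g3: attacked by Qe3.
Legal moves for Black: none.
In check with no legal moves → checkmate.

checkmate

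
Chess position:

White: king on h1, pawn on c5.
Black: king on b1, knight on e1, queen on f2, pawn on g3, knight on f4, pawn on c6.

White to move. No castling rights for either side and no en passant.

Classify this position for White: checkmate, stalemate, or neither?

stalemate

White to move; white king on h1.
In check: no.
King squares — g1: attacked by Qf2; g2: attacked by Ne1; h2: attacked by Qf2.
Legal moves for White: none.
Not in check and no legal moves → stalemate.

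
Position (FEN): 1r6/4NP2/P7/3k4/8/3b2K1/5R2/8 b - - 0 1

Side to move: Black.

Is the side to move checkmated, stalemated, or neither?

neither

Black to move; black king on d5.
In check: yes, from the white knight on e7.
Legal moves for Black: Ke6, Kd6, Ke5, Kc5, Ke4, Kd4, Kc4.
Black is in check but has 7 legal moves → neither.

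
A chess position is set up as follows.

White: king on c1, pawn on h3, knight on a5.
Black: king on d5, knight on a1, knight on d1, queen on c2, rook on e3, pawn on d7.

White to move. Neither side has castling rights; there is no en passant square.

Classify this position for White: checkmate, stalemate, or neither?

checkmate

White to move; white king on c1.
In check: yes, from the black queen on c2.
King squares — b1: attacked by Qc2; d1: attacked by Qc2; b2: attacked by Nd1; c2: attacked by Na1; d2: attacked by Qc2.
Legal moves for White: none.
In check with no legal moves → checkmate.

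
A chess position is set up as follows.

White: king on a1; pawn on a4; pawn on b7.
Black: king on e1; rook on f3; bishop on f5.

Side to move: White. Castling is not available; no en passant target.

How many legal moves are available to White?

White to move; king on a1.
In check: no.
Legal moves: Kb2, Ka2, b8=Q, b8=R, b8=B, b8=N, a5.
Count: 7.

7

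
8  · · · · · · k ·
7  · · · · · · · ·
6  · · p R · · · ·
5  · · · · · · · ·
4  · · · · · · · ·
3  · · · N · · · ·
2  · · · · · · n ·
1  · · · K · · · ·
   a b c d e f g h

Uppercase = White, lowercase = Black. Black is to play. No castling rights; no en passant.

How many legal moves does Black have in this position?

10

Black to move; king on g8.
In check: no.
Legal moves: Kh8, Kf8, Kh7, Kg7, Kf7, Nh4, Nf4, Ne3+, Ne1, c5.
Count: 10.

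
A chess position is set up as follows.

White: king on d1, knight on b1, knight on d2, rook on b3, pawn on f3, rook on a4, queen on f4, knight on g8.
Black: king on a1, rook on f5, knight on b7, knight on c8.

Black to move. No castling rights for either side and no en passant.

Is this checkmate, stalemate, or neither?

Black to move; black king on a1.
In check: yes, from the white rook on a4.
King squares — b1: attacked by Nd2; a2: attacked by Ra4; b2: attacked by Rb3.
Legal moves for Black: none.
In check with no legal moves → checkmate.

checkmate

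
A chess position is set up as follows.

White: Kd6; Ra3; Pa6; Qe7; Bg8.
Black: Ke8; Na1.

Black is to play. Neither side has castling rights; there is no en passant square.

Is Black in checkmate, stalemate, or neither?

Black to move; black king on e8.
In check: yes, from the white queen on e7.
King squares — d7: attacked by Kd6; e7: attacked by Kd6; f7: attacked by Qe7; d8: attacked by Qe7; f8: attacked by Qe7.
Legal moves for Black: none.
In check with no legal moves → checkmate.

checkmate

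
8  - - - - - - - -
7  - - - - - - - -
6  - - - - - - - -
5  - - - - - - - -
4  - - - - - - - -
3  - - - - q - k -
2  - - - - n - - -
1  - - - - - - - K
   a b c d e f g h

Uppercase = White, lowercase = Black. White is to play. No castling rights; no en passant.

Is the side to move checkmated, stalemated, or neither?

stalemate

White to move; white king on h1.
In check: no.
King squares — g1: attacked by Ne2; g2: attacked by Kg3; h2: attacked by Kg3.
Legal moves for White: none.
Not in check and no legal moves → stalemate.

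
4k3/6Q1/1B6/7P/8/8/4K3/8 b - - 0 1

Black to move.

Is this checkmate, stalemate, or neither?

stalemate

Black to move; black king on e8.
In check: no.
King squares — d7: attacked by Qg7; e7: attacked by Qg7; f7: attacked by Qg7; d8: attacked by Bb6; f8: attacked by Qg7.
Legal moves for Black: none.
Not in check and no legal moves → stalemate.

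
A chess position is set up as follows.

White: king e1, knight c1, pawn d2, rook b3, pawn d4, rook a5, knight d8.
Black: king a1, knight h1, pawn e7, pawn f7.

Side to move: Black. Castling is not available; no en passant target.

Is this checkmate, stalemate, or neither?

checkmate

Black to move; black king on a1.
In check: yes, from the white rook on a5.
King squares — b1: attacked by Rb3; a2: attacked by Nc1; b2: attacked by Rb3.
Legal moves for Black: none.
In check with no legal moves → checkmate.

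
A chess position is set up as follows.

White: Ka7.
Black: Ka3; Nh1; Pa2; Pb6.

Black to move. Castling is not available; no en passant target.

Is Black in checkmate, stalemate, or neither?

neither

Black to move; black king on a3.
In check: no.
Legal moves for Black: Kb4, Ka4, Kb3, Kb2, Ng3, Nf2, b5, a1=Q, a1=R, a1=B, a1=N.
Black has 11 legal moves and is not in check → neither.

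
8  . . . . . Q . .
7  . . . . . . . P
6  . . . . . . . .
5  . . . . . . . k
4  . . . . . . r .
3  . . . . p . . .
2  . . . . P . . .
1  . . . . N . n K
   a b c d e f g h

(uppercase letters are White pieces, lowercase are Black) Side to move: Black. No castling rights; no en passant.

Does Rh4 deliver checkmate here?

After Rh4: white king on h1; in check: yes, from the black rook on h4.
White has 2 legal replies: Kg2, Kxg1.
In check but a legal move exists → not checkmate.

no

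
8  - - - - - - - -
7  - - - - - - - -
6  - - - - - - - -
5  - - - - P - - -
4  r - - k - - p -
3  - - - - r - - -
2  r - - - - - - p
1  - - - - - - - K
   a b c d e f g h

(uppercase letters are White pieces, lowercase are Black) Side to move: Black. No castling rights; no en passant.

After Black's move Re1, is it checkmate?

After Re1: white king on h1; in check: yes, from the black rook on e1.
King squares — g1: attacked by Re1; g2: attacked by Ra2; h2: attacked by Ra2.
White has no legal moves → checkmate.

yes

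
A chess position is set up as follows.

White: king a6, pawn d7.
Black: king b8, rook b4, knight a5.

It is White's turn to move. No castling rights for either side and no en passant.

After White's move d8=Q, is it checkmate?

yes

After d8=Q: black king on b8; in check: yes, from the white queen on d8.
King squares — a7: attacked by Ka6; b7: attacked by Ka6; c7: attacked by Qd8; a8: attacked by Qd8; c8: attacked by Qd8.
Black has no legal moves → checkmate.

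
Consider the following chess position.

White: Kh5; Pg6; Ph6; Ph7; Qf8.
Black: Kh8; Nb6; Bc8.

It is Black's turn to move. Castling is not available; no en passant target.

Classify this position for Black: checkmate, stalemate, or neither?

checkmate

Black to move; black king on h8.
In check: yes, from the white queen on f8.
King squares — g7: attacked by Ph6; h7: attacked by Pg6; g8: attacked by Ph7.
Legal moves for Black: none.
In check with no legal moves → checkmate.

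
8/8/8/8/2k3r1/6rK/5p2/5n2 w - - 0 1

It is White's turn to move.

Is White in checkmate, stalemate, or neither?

White to move; white king on h3.
In check: yes, from the black rook on g3.
King squares — g2: attacked by Rg3; h2: attacked by Nf1; g3: attacked by Nf1; g4: attacked by Rg3; h4: attacked by Rg4.
Legal moves for White: none.
In check with no legal moves → checkmate.

checkmate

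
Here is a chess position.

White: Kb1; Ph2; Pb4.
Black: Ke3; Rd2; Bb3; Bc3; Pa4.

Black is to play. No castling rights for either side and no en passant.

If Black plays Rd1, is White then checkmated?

yes

After Rd1: white king on b1; in check: yes, from the black rook on d1.
King squares — a1: attacked by Rd1; c1: attacked by Rd1; a2: attacked by Bb3; b2: attacked by Bc3; c2: attacked by Bb3.
White has no legal moves → checkmate.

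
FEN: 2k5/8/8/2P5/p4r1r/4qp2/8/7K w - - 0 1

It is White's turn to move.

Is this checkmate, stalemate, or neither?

checkmate

White to move; white king on h1.
In check: yes, from the black rook on h4.
King squares — g1: attacked by Qe3; g2: attacked by Pf3; h2: attacked by Rh4.
Legal moves for White: none.
In check with no legal moves → checkmate.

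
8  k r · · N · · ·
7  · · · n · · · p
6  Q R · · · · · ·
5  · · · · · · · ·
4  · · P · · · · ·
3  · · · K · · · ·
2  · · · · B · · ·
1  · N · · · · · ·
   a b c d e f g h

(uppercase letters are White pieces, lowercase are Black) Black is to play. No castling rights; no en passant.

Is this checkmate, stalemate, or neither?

Black to move; black king on a8.
In check: yes, from the white queen on a6.
King squares — a7: attacked by Qa6; b7: attacked by Qa6; b8: own rook.
Legal moves for Black: none.
In check with no legal moves → checkmate.

checkmate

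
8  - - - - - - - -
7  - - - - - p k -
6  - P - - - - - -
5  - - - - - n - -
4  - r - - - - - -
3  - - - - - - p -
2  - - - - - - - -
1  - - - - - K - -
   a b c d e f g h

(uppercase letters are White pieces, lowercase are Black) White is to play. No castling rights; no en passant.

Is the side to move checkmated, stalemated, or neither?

neither

White to move; white king on f1.
In check: no.
Legal moves for White: Kg2, Ke2, Kg1, Ke1, b7.
White has 5 legal moves and is not in check → neither.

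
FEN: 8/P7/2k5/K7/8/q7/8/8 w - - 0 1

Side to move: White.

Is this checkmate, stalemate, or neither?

White to move; white king on a5.
In check: yes, from the black queen on a3.
King squares — a4: attacked by Qa3; b4: attacked by Qa3; b5: attacked by Kc6; a6: attacked by Qa3; b6: attacked by Kc6.
Legal moves for White: none.
In check with no legal moves → checkmate.

checkmate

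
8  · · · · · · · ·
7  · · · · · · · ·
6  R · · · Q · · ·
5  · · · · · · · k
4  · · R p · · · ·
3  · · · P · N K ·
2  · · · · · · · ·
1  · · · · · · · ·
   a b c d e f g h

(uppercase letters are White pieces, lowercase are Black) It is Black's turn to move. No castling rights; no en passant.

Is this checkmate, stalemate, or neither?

Black to move; black king on h5.
In check: no.
King squares — g4: attacked by Kg3; h4: attacked by Nf3; g5: attacked by Nf3; g6: attacked by Qe6; h6: attacked by Qe6.
Legal moves for Black: none.
Not in check and no legal moves → stalemate.

stalemate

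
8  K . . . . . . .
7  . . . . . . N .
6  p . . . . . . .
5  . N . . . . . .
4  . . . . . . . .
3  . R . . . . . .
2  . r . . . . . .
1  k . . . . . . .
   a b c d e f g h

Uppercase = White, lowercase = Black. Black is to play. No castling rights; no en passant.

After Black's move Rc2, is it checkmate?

After Rc2: white king on a8; in check: no.
White is not in check, so this cannot be checkmate.

no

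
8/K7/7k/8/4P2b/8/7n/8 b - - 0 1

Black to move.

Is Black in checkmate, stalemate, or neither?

neither

Black to move; black king on h6.
In check: no.
Legal moves for Black: Kh7, Kg7, Kg6, Kh5, Kg5, Bd8, Be7, Bf6, Bg5, Bg3, Bf2+, Be1, Ng4, Nf3, Nf1.
Black has 15 legal moves and is not in check → neither.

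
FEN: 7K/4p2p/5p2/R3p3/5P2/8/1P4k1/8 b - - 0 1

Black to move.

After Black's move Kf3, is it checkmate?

no

After Kf3: white king on h8; in check: no.
White is not in check, so this cannot be checkmate.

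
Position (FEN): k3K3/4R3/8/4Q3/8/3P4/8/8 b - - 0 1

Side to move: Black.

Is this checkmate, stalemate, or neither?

Black to move; black king on a8.
In check: no.
King squares — a7: attacked by Re7; b7: attacked by Re7; b8: attacked by Qe5.
Legal moves for Black: none.
Not in check and no legal moves → stalemate.

stalemate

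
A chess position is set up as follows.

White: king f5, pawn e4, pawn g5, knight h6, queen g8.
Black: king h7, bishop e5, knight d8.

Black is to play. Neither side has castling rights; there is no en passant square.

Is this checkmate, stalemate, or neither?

Black to move; black king on h7.
In check: yes, from the white queen on g8.
King squares — g6: attacked by Kf5; h6: attacked by Pg5; g7: attacked by Qg8; g8: attacked by Nh6; h8: attacked by Qg8.
Legal moves for Black: none.
In check with no legal moves → checkmate.

checkmate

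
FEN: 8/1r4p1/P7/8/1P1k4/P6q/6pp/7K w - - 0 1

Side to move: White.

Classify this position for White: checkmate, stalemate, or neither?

checkmate

White to move; white king on h1.
In check: yes, from the black pawn on g2.
King squares — g1: attacked by Ph2; g2: attacked by Qh3; h2: attacked by Qh3.
Legal moves for White: none.
In check with no legal moves → checkmate.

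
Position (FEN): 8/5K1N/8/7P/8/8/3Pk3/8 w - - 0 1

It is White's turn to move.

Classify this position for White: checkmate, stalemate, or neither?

White to move; white king on f7.
In check: no.
Legal moves for White: Nf8, Nf6, Ng5, Kg8, Kf8, Ke8, Kg7, Ke7, Kg6, Kf6, Ke6, h6, d3, d4.
White has 14 legal moves and is not in check → neither.

neither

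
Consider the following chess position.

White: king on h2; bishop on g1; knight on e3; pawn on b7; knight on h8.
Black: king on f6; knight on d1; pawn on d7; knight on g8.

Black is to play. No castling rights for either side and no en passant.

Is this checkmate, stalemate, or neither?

Black to move; black king on f6.
In check: no.
Legal moves for Black: Ne7, Nh6, Kg7, Ke7, Ke6, Kg5, Ke5, Nxe3, Nc3, Nf2, Nb2, d6, d5.
Black has 13 legal moves and is not in check → neither.

neither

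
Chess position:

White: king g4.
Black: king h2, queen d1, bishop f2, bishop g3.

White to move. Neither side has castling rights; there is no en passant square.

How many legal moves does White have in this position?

2

White to move; king on g4.
In check: yes, from the black queen on d1.
Legal moves: Kg5, Kf5.
Count: 2.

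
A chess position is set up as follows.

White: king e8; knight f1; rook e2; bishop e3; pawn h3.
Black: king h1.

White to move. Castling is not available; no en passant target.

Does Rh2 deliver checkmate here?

yes

After Rh2: black king on h1; in check: yes, from the white rook on h2.
King squares — g1: attacked by Be3; g2: attacked by Rh2; h2: attacked by Nf1.
Black has no legal moves → checkmate.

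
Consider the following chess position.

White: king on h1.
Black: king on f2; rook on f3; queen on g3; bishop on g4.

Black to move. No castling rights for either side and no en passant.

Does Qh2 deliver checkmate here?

After Qh2: white king on h1; in check: yes, from the black queen on h2.
White has 1 legal reply: Kxh2.
In check but a legal move exists → not checkmate.

no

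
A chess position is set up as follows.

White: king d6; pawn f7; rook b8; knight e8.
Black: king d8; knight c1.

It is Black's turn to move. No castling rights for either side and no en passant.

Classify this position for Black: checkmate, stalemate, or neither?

checkmate

Black to move; black king on d8.
In check: yes, from the white rook on b8.
King squares — c7: attacked by Kd6; d7: attacked by Kd6; e7: attacked by Kd6; c8: attacked by Rb8; e8: attacked by Pf7.
Legal moves for Black: none.
In check with no legal moves → checkmate.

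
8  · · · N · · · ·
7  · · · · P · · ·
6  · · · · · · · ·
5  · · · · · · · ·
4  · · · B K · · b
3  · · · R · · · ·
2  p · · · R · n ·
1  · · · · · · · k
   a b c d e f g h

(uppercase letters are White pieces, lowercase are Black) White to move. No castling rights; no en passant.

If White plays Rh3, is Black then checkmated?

After Rh3: black king on h1; in check: yes, from the white rook on h3.
King squares — g1: attacked by Bd4; g2: own knight; h2: attacked by Rh3.
Black has no legal moves → checkmate.

yes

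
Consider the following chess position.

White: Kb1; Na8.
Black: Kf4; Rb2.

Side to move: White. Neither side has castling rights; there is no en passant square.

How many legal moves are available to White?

3

White to move; king on b1.
In check: yes, from the black rook on b2.
Legal moves: Kxb2, Kc1, Ka1.
Count: 3.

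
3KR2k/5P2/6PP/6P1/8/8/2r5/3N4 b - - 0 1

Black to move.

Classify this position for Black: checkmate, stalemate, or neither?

checkmate

Black to move; black king on h8.
In check: yes, from the white rook on e8.
King squares — g7: attacked by Ph6; h7: attacked by Pg6; g8: attacked by Pf7.
Legal moves for Black: none.
In check with no legal moves → checkmate.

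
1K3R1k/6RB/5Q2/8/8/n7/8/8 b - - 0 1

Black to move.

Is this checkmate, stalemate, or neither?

checkmate

Black to move; black king on h8.
In check: yes, from the white rook on f8.
King squares — g7: attacked by Qf6; h7: attacked by Rg7; g8: attacked by Rg7.
Legal moves for Black: none.
In check with no legal moves → checkmate.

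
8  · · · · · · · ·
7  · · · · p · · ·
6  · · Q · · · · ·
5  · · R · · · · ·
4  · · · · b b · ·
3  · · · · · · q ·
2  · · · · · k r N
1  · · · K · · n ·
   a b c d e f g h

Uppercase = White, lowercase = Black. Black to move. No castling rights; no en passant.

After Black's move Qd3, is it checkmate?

After Qd3: white king on d1; in check: yes, from the black queen on d3.
King squares — c1: attacked by Bf4; e1: attacked by Kf2; c2: attacked by Qd3; d2: attacked by Qd3; e2: attacked by Ng1.
White has no legal moves → checkmate.

yes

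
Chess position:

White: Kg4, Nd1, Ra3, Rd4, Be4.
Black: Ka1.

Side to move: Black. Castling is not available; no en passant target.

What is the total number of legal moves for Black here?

0

Black to move; king on a1.
In check: yes, from the white rook on a3.
Legal moves: none.
Count: 0.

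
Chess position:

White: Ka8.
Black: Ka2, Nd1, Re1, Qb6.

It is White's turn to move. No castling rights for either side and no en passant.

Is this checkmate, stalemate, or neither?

White to move; white king on a8.
In check: no.
King squares — a7: attacked by Qb6; b7: attacked by Qb6; b8: attacked by Qb6.
Legal moves for White: none.
Not in check and no legal moves → stalemate.

stalemate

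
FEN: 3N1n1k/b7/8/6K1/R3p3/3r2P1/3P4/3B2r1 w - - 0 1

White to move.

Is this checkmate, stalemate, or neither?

neither

White to move; white king on g5.
In check: no.
Legal moves for White include: Nf7+, Nb7, Ne6, Nc6, Kh6, Kf6, Kh5, Kf5, Kh4, Kg4, Kf4, Rxa7, Ra6, Ra5, Rxe4, Rd4, Rc4, Rb4, ... (list truncated; more exist).
White has legal moves and is not in check → neither.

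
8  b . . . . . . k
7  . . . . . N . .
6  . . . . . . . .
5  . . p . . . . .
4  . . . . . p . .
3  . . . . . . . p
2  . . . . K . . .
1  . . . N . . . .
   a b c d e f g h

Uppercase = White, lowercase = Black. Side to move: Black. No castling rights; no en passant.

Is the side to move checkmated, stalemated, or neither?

Black to move; black king on h8.
In check: yes, from the white knight on f7.
King squares — g7: available; h7: available; g8: available.
Legal moves for Black: Kg8, Kh7, Kg7.
Black is in check but has 3 legal moves → neither.

neither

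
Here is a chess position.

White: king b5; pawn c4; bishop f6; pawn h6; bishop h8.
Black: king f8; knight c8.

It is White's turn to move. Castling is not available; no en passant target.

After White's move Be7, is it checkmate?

After Be7: black king on f8; in check: yes, from the white bishop on e7.
Black has 5 legal replies: Kg8, Ke8, Kf7, Kxe7, Nxe7.
In check but a legal move exists → not checkmate.

no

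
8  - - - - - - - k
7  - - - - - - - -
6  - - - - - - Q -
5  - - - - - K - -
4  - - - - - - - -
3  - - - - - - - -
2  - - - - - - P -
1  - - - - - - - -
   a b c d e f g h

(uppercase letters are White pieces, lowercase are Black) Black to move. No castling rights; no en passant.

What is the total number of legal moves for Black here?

0

Black to move; king on h8.
In check: no.
Legal moves: none.
Count: 0.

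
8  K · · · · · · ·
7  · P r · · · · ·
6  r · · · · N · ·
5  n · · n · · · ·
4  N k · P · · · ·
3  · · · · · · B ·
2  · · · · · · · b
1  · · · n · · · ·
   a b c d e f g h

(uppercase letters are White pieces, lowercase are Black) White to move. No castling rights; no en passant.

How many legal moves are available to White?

1

White to move; king on a8.
In check: yes, from the black rook on a6.
Legal moves: Kb8.
Count: 1.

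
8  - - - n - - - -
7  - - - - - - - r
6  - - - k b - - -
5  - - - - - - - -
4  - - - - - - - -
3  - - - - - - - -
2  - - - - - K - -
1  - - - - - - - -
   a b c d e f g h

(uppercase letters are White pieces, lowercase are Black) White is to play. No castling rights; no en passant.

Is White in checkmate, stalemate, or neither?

neither

White to move; white king on f2.
In check: no.
Legal moves for White: Kg3, Kf3, Ke3, Kg2, Ke2, Kg1, Kf1, Ke1.
White has 8 legal moves and is not in check → neither.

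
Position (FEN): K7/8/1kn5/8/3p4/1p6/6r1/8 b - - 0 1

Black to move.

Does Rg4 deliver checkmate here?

After Rg4: white king on a8; in check: no.
White is not in check, so this cannot be checkmate.

no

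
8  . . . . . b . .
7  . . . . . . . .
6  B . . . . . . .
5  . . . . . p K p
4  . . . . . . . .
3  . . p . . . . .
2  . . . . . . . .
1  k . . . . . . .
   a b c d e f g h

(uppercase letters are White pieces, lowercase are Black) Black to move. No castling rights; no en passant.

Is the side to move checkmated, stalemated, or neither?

Black to move; black king on a1.
In check: no.
Legal moves for Black: Bg7, Be7+, Bh6+, Bd6, Bc5, Bb4, Ba3, Kb2, Ka2, Kb1, h4, f4, c2.
Black has 13 legal moves and is not in check → neither.

neither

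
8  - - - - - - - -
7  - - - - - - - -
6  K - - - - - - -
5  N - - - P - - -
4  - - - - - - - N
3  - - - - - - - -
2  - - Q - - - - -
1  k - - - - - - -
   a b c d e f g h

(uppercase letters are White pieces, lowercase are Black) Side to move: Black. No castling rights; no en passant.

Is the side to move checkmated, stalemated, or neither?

stalemate

Black to move; black king on a1.
In check: no.
King squares — b1: attacked by Qc2; a2: attacked by Qc2; b2: attacked by Qc2.
Legal moves for Black: none.
Not in check and no legal moves → stalemate.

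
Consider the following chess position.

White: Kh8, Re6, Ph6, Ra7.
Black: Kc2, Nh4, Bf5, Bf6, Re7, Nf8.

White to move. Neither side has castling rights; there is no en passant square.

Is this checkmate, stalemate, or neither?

neither

White to move; white king on h8.
In check: yes, from the black bishop on f6.
King squares — g7: attacked by Bf6; h7: attacked by Bf5; g8: available.
Legal moves for White: Kg8, Rxf6.
White is in check but has 2 legal moves → neither.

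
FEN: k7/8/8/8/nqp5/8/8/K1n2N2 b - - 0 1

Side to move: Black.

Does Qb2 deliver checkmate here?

yes

After Qb2: white king on a1; in check: yes, from the black queen on b2.
King squares — b1: attacked by Qb2; a2: attacked by Nc1; b2: attacked by Na4.
White has no legal moves → checkmate.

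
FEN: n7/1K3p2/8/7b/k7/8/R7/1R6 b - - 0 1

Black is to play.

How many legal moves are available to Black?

Black to move; king on a4.
In check: yes, from the white rook on a2.
Legal moves: none.
Count: 0.

0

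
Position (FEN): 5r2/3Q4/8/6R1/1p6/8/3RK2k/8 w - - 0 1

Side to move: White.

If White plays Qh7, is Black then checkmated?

yes

After Qh7: black king on h2; in check: yes, from the white queen on h7.
King squares — g1: attacked by Rg5; h1: attacked by Qh7; g2: attacked by Rg5; g3: attacked by Rg5; h3: attacked by Qh7.
Black has no legal moves → checkmate.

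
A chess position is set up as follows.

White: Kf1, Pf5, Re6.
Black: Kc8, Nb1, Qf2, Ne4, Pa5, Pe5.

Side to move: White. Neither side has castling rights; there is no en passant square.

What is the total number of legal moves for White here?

White to move; king on f1.
In check: yes, from the black queen on f2.
Legal moves: none.
Count: 0.

0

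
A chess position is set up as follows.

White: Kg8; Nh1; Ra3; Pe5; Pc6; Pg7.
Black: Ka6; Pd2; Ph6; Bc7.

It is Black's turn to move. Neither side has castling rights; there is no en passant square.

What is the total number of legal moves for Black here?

Black to move; king on a6.
In check: yes, from the white rook on a3.
Legal moves: Kb6, Kb5, Ba5.
Count: 3.

3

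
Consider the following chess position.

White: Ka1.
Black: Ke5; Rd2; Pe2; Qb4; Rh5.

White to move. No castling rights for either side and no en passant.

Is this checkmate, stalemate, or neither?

stalemate

White to move; white king on a1.
In check: no.
King squares — b1: attacked by Qb4; a2: attacked by Rd2; b2: attacked by Rd2.
Legal moves for White: none.
Not in check and no legal moves → stalemate.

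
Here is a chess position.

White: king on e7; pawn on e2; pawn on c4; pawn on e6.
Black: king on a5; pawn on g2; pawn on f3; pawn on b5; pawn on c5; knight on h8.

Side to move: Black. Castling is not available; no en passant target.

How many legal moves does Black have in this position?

Black to move; king on a5.
In check: no.
Legal moves: Nf7, Ng6+, Kb6, Ka6, Kb4, Ka4, bxc4, fxe2, b4, f2, g1=Q, g1=R, g1=B, g1=N.
Count: 14.

14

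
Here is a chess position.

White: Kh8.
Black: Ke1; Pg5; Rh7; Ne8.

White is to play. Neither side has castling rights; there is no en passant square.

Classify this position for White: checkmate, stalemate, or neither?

White to move; white king on h8.
In check: yes, from the black rook on h7.
King squares — g7: attacked by Rh7; h7: available; g8: available.
Legal moves for White: Kg8, Kxh7.
White is in check but has 2 legal moves → neither.

neither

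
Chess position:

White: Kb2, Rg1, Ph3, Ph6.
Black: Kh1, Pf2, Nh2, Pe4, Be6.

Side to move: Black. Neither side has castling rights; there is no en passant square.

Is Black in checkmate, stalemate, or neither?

neither

Black to move; black king on h1.
In check: yes, from the white rook on g1.
Legal moves for Black: Kxg1, fxg1=Q, fxg1=R, fxg1=B, fxg1=N.
Black is in check but has 5 legal moves → neither.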